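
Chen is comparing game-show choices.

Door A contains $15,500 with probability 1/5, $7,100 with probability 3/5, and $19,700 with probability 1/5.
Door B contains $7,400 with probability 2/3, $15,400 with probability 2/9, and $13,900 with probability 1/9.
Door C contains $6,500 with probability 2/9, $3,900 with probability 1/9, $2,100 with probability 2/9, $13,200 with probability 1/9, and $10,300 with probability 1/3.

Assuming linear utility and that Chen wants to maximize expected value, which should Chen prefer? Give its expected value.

Door A ($11,300)

Door A = 1/5 × 15500 + 3/5 × 7100 + 1/5 × 19700 = 3100 + 4260 + 3940 = 11300
Door B = 2/3 × 7400 + 2/9 × 15400 + 1/9 × 13900 = 4933.3333 + 3422.2222 + 1544.4444 = 9900
Door C = 2/9 × 6500 + 1/9 × 3900 + 2/9 × 2100 + 1/9 × 13200 + 1/3 × 10300 = 1444.4444 + 433.3333 + 466.6667 + 1466.6667 + 3433.3333 = 7244.4444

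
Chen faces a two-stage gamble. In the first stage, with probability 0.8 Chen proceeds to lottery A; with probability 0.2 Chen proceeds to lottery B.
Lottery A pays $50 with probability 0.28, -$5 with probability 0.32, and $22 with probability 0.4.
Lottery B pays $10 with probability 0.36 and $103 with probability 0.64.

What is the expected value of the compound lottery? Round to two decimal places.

$30.86

EV(A) = 0.28 × 50 + 0.32 × (-5) + 0.4 × 22 = 14 − 1.6 + 8.8 = 21.2
EV(B) = 0.36 × 10 + 0.64 × 103 = 3.6 + 65.92 = 69.52
Overall = 0.8 × 21.2 + 0.2 × 69.52 = 16.96 + 13.904 = 30.864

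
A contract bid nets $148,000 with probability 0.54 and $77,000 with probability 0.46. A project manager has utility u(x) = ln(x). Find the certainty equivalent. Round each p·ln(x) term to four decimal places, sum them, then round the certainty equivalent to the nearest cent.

E[u] = 0.54·ln(148000) + 0.46·ln(77000) = 6.4287 + 5.1757 = 11.6044
CE = e^11.6044 ≈ 109578.89

$109,578.89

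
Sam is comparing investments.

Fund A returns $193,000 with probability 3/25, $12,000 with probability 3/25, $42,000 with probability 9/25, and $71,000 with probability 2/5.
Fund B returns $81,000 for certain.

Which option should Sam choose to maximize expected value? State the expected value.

Fund B ($81,000)

Fund A = 3/25 × 193000 + 3/25 × 12000 + 9/25 × 42000 + 2/5 × 71000 = 23160 + 1440 + 15120 + 28400 = 68120
Fund B: 81000 (certain)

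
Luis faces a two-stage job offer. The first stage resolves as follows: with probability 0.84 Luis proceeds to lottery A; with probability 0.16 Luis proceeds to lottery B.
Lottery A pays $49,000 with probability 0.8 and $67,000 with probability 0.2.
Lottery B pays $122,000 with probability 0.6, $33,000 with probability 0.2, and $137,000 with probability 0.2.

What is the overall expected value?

EV(A) = 0.8 × 49000 + 0.2 × 67000 = 39200 + 13400 = 52600
EV(B) = 0.6 × 122000 + 0.2 × 33000 + 0.2 × 137000 = 73200 + 6600 + 27400 = 107200
Overall = 0.84 × 52600 + 0.16 × 107200 = 44184 + 17152 = 61336

$61,336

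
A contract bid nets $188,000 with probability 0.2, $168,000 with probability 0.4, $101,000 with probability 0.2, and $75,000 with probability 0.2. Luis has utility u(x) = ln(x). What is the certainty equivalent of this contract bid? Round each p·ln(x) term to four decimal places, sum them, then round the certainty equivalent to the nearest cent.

$132,071.67

E[u] = 0.2·ln(188000) + 0.4·ln(168000) + 0.2·ln(101000) + 0.2·ln(75000) = 2.4288 + 4.8127 + 2.3046 + 2.2450 = 11.7911
CE = e^11.7911 ≈ 132071.67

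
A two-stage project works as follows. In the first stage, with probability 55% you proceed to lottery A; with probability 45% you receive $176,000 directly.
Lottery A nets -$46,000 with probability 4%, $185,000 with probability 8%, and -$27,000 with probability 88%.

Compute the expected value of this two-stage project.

EV(A) = 0.04 × (-46000) + 0.08 × 185000 + 0.88 × (-27000) = -1840 + 14800 − 23760 = -10800
Branch B: 176000 (certain)
Overall = 0.55 × (-10800) + 0.45 × 176000 = -5940 + 79200 = 73260

$73,260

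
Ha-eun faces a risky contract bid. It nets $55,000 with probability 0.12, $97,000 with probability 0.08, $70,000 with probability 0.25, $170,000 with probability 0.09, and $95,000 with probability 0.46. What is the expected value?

$90,860

EV = 0.12 × 55000 + 0.08 × 97000 + 0.25 × 70000 + 0.09 × 170000 + 0.46 × 95000 = 6600 + 7760 + 17500 + 15300 + 43700 = 90860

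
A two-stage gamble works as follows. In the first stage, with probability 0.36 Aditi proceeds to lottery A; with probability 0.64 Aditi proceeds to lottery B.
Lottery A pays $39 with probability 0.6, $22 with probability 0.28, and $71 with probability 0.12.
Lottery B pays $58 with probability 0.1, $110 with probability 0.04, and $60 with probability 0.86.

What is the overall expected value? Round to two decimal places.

EV(A) = 0.6 × 39 + 0.28 × 22 + 0.12 × 71 = 23.4 + 6.16 + 8.52 = 38.08
EV(B) = 0.1 × 58 + 0.04 × 110 + 0.86 × 60 = 5.8 + 4.4 + 51.6 = 61.8
Overall = 0.36 × 38.08 + 0.64 × 61.8 = 13.7088 + 39.552 = 53.2608

$53.26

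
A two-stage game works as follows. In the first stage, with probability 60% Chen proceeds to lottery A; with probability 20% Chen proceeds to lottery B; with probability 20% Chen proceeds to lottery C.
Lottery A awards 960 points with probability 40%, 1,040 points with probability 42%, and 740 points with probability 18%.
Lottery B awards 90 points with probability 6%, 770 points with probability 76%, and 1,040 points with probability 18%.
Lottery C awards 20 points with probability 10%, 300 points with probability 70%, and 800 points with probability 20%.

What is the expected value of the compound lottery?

EV(A) = 0.4 × 960 + 0.42 × 1040 + 0.18 × 740 = 384 + 436.8 + 133.2 = 954
EV(B) = 0.06 × 90 + 0.76 × 770 + 0.18 × 1040 = 5.4 + 585.2 + 187.2 = 777.8
EV(C) = 0.1 × 20 + 0.7 × 300 + 0.2 × 800 = 2 + 210 + 160 = 372
Overall = 0.6 × 954 + 0.2 × 777.8 + 0.2 × 372 = 572.4 + 155.56 + 74.4 = 802.36

802.36 points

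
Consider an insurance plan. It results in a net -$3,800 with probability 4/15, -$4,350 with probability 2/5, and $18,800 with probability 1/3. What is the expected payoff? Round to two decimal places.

EV = 4/15 × (-3800) + 2/5 × (-4350) + 1/3 × 18800 = -1013.3333 − 1740 + 6266.6667 = 3513.3333

$3,513.33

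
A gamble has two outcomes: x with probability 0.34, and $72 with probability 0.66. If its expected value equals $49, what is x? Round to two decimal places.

0.34·x + 0.66·72 = 49
0.34·x = 49 − 47.52 = 1.48
x = 1.48 / 0.34 = 4.3529

x = $4.35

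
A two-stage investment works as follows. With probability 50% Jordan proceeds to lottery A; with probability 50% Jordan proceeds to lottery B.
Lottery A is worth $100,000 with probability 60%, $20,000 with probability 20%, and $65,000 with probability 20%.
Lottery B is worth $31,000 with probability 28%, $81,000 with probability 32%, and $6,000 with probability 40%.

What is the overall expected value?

EV(A) = 0.6 × 100000 + 0.2 × 20000 + 0.2 × 65000 = 60000 + 4000 + 13000 = 77000
EV(B) = 0.28 × 31000 + 0.32 × 81000 + 0.4 × 6000 = 8680 + 25920 + 2400 = 37000
Overall = 0.5 × 77000 + 0.5 × 37000 = 38500 + 18500 = 57000

$57,000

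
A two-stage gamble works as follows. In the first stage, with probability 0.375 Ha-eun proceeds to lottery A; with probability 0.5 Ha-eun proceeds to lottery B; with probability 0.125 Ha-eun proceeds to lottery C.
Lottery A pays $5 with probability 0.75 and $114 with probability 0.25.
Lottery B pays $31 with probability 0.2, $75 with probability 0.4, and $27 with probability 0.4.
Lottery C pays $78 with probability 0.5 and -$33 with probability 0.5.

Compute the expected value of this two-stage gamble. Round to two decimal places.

$38.41

EV(A) = 0.75 × 5 + 0.25 × 114 = 3.75 + 28.5 = 32.25
EV(B) = 0.2 × 31 + 0.4 × 75 + 0.4 × 27 = 6.2 + 30 + 10.8 = 47
EV(C) = 0.5 × 78 + 0.5 × (-33) = 39 − 16.5 = 22.5
Overall = 0.375 × 32.25 + 0.5 × 47 + 0.125 × 22.5 = 12.09375 + 23.5 + 2.8125 = 38.40625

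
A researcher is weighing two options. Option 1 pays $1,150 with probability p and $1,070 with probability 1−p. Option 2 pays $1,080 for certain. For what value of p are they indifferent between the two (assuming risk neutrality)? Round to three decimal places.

p = 0.125

p·1150 + (1−p)·1070 = 1080
80p + 1070 = 1080
p = (1080 − 1070) / 80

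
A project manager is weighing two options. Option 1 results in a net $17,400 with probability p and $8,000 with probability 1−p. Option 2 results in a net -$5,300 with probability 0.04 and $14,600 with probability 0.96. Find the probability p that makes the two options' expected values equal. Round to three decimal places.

EV(Option 2) = 0.04 × (-5300) + 0.96 × 14600 = -212 + 14016 = 13804
p·17400 + (1−p)·8000 = 13804
9400p + 8000 = 13804
p = (13804 − 8000) / 9400

p = 0.617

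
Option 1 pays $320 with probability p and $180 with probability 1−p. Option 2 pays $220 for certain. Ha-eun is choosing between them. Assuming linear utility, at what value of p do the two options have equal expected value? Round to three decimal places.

p = 0.286

p·320 + (1−p)·180 = 220
140p + 180 = 220
p = (220 − 180) / 140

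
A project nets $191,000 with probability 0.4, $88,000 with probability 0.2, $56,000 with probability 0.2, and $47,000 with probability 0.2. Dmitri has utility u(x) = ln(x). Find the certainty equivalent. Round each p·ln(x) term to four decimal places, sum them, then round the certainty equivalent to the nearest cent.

E[u] = 0.4·ln(191000) + 0.2·ln(88000) + 0.2·ln(56000) + 0.2·ln(47000) = 4.8640 + 2.2770 + 2.1866 + 2.1516 = 11.4792
CE = e^11.4792 ≈ 96683.69

$96,683.69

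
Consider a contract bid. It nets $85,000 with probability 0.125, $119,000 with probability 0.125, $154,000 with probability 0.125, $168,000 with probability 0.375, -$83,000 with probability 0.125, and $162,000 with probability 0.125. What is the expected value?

EV = 0.125 × 85000 + 0.125 × 119000 + 0.125 × 154000 + 0.375 × 168000 + 0.125 × (-83000) + 0.125 × 162000 = 10625 + 14875 + 19250 + 63000 − 10375 + 20250 = 117625

$117,625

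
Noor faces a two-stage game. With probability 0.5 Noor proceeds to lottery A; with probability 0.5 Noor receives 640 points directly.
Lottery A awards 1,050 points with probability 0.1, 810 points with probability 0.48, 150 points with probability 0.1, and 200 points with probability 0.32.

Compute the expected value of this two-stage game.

606.4 points

EV(A) = 0.1 × 1050 + 0.48 × 810 + 0.1 × 150 + 0.32 × 200 = 105 + 388.8 + 15 + 64 = 572.8
Branch B: 640 (certain)
Overall = 0.5 × 572.8 + 0.5 × 640 = 286.4 + 320 = 606.4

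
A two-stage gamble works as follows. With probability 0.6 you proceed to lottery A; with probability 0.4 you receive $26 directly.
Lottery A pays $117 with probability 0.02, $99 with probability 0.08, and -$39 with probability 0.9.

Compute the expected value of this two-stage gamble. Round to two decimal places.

-$4.50

EV(A) = 0.02 × 117 + 0.08 × 99 + 0.9 × (-39) = 2.34 + 7.92 − 35.1 = -24.84
Branch B: 26 (certain)
Overall = 0.6 × (-24.84) + 0.4 × 26 = -14.904 + 10.4 = -4.504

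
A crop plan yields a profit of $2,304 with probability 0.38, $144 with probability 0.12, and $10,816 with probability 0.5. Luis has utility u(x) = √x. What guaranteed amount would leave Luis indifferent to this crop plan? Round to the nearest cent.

$5,138.02

E[u] = 0.38·√2304 + 0.12·√144 + 0.5·√10816 = 0.38·48 + 0.12·12 + 0.5·104 = 71.68
CE = (71.68)² = 5138.0224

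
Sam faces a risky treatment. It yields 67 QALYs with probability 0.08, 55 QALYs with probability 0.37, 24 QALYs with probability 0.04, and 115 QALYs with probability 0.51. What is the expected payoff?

85.32 QALYs

EV = 0.08 × 67 + 0.37 × 55 + 0.04 × 24 + 0.51 × 115 = 5.36 + 20.35 + 0.96 + 58.65 = 85.32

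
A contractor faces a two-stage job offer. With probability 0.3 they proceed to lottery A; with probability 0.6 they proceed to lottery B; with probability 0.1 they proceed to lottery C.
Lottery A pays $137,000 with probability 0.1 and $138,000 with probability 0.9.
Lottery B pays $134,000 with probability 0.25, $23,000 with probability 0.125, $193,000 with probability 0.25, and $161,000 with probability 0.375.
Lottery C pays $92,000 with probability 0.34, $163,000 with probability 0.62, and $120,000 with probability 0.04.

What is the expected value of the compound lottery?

EV(A) = 0.1 × 137000 + 0.9 × 138000 = 13700 + 124200 = 137900
EV(B) = 0.25 × 134000 + 0.125 × 23000 + 0.25 × 193000 + 0.375 × 161000 = 33500 + 2875 + 48250 + 60375 = 145000
EV(C) = 0.34 × 92000 + 0.62 × 163000 + 0.04 × 120000 = 31280 + 101060 + 4800 = 137140
Overall = 0.3 × 137900 + 0.6 × 145000 + 0.1 × 137140 = 41370 + 87000 + 13714 = 142084

$142,084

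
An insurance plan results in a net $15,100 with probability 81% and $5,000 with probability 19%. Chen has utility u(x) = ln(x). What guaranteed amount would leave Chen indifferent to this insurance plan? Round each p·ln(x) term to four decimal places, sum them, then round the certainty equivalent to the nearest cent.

E[u] = 0.81·ln(15100) + 0.19·ln(5000) = 7.7942 + 1.6183 = 9.4125
CE = e^9.4125 ≈ 12240.43

$12,240.43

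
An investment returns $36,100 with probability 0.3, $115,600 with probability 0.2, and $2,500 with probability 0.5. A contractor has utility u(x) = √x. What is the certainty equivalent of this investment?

$22,500

E[u] = 0.3·√36100 + 0.2·√115600 + 0.5·√2500 = 0.3·190 + 0.2·340 + 0.5·50 = 150
CE = (150)² = 22500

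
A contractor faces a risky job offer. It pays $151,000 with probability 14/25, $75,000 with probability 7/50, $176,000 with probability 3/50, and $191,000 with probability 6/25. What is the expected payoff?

$151,460

EV = 14/25 × 151000 + 7/50 × 75000 + 3/50 × 176000 + 6/25 × 191000 = 84560 + 10500 + 10560 + 45840 = 151460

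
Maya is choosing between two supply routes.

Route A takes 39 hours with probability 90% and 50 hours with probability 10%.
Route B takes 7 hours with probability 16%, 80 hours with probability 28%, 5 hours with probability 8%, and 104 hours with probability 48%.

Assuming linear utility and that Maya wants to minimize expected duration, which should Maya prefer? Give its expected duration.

Route A (40.1 hours)

Route A = 0.9 × 39 + 0.1 × 50 = 35.1 + 5 = 40.1
Route B = 0.16 × 7 + 0.28 × 80 + 0.08 × 5 + 0.48 × 104 = 1.12 + 22.4 + 0.4 + 49.92 = 73.84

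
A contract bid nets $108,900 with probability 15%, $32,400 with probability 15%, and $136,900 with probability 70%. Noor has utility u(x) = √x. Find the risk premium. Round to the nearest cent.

$4,464.75

E[u] = 0.15·√108900 + 0.15·√32400 + 0.7·√136900 = 0.15·330 + 0.15·180 + 0.7·370 = 335.5
CE = (335.5)² = 112560.25
Risk premium = EV − CE = 117025 − 112560.25 = 4464.75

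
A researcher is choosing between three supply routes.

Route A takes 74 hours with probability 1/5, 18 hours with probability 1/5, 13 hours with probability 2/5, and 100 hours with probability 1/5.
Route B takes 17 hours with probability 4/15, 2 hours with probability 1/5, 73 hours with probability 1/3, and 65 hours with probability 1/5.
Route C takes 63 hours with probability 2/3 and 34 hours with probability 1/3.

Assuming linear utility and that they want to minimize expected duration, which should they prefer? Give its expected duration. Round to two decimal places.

Route A = 1/5 × 74 + 1/5 × 18 + 2/5 × 13 + 1/5 × 100 = 14.8 + 3.6 + 5.2 + 20 = 43.6
Route B = 4/15 × 17 + 1/5 × 2 + 1/3 × 73 + 1/5 × 65 = 4.5333 + 0.4 + 24.3333 + 13 = 42.2667
Route C = 2/3 × 63 + 1/3 × 34 = 42 + 11.3333 = 53.3333

Route B (42.27 hours)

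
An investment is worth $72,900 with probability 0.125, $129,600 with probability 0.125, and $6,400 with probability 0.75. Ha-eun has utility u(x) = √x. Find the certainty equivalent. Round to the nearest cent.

$19,251.56

E[u] = 0.125·√72900 + 0.125·√129600 + 0.75·√6400 = 0.125·270 + 0.125·360 + 0.75·80 = 138.75
CE = (138.75)² = 19251.5625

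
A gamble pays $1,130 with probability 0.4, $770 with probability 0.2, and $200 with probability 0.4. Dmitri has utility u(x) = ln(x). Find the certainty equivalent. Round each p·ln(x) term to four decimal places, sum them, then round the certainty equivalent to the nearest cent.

E[u] = 0.4·ln(1130) + 0.2·ln(770) + 0.4·ln(200) = 2.8120 + 1.3293 + 2.1193 = 6.2606
CE = e^6.2606 ≈ 523.53

$523.53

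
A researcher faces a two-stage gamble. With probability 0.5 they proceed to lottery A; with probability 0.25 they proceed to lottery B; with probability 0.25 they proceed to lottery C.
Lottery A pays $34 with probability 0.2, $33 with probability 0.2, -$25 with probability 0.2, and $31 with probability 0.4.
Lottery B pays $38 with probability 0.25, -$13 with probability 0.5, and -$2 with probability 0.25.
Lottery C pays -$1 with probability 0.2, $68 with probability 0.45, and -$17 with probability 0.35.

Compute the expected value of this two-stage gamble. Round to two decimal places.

EV(A) = 0.2 × 34 + 0.2 × 33 + 0.2 × (-25) + 0.4 × 31 = 6.8 + 6.6 − 5 + 12.4 = 20.8
EV(B) = 0.25 × 38 + 0.5 × (-13) + 0.25 × (-2) = 9.5 − 6.5 − 0.5 = 2.5
EV(C) = 0.2 × (-1) + 0.45 × 68 + 0.35 × (-17) = -0.2 + 30.6 − 5.95 = 24.45
Overall = 0.5 × 20.8 + 0.25 × 2.5 + 0.25 × 24.45 = 10.4 + 0.625 + 6.1125 = 17.1375

$17.14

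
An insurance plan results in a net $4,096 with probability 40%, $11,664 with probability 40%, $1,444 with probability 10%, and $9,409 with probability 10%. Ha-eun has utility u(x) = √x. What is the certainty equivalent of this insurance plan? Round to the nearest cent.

E[u] = 0.4·√4096 + 0.4·√11664 + 0.1·√1444 + 0.1·√9409 = 0.4·64 + 0.4·108 + 0.1·38 + 0.1·97 = 82.3
CE = (82.3)² = 6773.29

$6,773.29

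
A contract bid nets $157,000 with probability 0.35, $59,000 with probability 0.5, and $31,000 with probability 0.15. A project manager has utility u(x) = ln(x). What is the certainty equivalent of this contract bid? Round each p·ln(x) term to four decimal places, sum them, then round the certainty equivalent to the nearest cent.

E[u] = 0.35·ln(157000) + 0.5·ln(59000) + 0.15·ln(31000) = 4.1874 + 5.4926 + 1.5513 = 11.2313
CE = e^11.2313 ≈ 75455.62

$75,455.62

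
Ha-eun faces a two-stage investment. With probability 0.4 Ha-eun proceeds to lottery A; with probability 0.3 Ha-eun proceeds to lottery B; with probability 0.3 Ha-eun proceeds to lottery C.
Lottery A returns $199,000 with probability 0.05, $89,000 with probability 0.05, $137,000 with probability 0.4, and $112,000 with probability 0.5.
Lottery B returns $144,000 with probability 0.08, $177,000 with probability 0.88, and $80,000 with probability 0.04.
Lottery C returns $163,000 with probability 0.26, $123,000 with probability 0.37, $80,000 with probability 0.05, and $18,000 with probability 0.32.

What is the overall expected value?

EV(A) = 0.05 × 199000 + 0.05 × 89000 + 0.4 × 137000 + 0.5 × 112000 = 9950 + 4450 + 54800 + 56000 = 125200
EV(B) = 0.08 × 144000 + 0.88 × 177000 + 0.04 × 80000 = 11520 + 155760 + 3200 = 170480
EV(C) = 0.26 × 163000 + 0.37 × 123000 + 0.05 × 80000 + 0.32 × 18000 = 42380 + 45510 + 4000 + 5760 = 97650
Overall = 0.4 × 125200 + 0.3 × 170480 + 0.3 × 97650 = 50080 + 51144 + 29295 = 130519

$130,519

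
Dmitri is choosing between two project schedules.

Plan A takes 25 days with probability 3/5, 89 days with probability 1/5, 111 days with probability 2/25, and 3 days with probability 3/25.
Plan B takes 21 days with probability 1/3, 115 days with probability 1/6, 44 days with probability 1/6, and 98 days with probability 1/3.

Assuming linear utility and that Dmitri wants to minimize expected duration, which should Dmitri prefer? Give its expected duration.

Plan A (42.04 days)

Plan A = 3/5 × 25 + 1/5 × 89 + 2/25 × 111 + 3/25 × 3 = 15 + 17.8 + 8.88 + 0.36 = 42.04
Plan B = 1/3 × 21 + 1/6 × 115 + 1/6 × 44 + 1/3 × 98 = 7 + 19.1667 + 7.3333 + 32.6667 = 66.1667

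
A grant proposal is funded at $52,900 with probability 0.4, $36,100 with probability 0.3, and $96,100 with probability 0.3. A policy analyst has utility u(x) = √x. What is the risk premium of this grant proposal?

E[u] = 0.4·√52900 + 0.3·√36100 + 0.3·√96100 = 0.4·230 + 0.3·190 + 0.3·310 = 242
CE = (242)² = 58564
Risk premium = EV − CE = 60820 − 58564 = 2256

$2,256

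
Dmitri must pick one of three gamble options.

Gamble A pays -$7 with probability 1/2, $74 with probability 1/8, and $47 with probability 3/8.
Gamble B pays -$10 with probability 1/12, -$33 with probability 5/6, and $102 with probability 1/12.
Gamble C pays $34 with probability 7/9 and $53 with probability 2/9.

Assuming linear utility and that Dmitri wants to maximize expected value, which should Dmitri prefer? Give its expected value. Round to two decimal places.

Gamble A = 1/2 × (-7) + 1/8 × 74 + 3/8 × 47 = -3.5 + 9.25 + 17.625 = 23.375
Gamble B = 1/12 × (-10) + 5/6 × (-33) + 1/12 × 102 = -0.8333 − 27.5 + 8.5 = -19.8333
Gamble C = 7/9 × 34 + 2/9 × 53 = 26.4444 + 11.7778 = 38.2222

Gamble C ($38.22)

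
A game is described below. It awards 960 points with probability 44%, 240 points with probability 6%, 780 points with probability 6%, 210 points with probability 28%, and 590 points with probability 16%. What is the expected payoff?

636.8 points

EV = 0.44 × 960 + 0.06 × 240 + 0.06 × 780 + 0.28 × 210 + 0.16 × 590 = 422.4 + 14.4 + 46.8 + 58.8 + 94.4 = 636.8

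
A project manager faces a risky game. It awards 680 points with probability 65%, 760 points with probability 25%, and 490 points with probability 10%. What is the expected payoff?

681 points

EV = 0.65 × 680 + 0.25 × 760 + 0.1 × 490 = 442 + 190 + 49 = 681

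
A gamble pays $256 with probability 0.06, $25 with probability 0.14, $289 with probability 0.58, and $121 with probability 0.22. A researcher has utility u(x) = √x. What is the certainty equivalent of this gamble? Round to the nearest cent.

E[u] = 0.06·√256 + 0.14·√25 + 0.58·√289 + 0.22·√121 = 0.06·16 + 0.14·5 + 0.58·17 + 0.22·11 = 13.94
CE = (13.94)² = 194.3236

$194.32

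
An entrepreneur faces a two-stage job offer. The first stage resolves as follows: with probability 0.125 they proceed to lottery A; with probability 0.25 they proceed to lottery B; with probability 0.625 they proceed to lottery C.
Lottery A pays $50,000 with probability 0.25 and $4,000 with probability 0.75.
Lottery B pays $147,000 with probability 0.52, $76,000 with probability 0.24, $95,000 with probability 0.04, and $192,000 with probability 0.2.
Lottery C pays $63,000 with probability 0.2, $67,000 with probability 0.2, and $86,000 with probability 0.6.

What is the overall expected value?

EV(A) = 0.25 × 50000 + 0.75 × 4000 = 12500 + 3000 = 15500
EV(B) = 0.52 × 147000 + 0.24 × 76000 + 0.04 × 95000 + 0.2 × 192000 = 76440 + 18240 + 3800 + 38400 = 136880
EV(C) = 0.2 × 63000 + 0.2 × 67000 + 0.6 × 86000 = 12600 + 13400 + 51600 = 77600
Overall = 0.125 × 15500 + 0.25 × 136880 + 0.625 × 77600 = 1937.5 + 34220 + 48500 = 84657.5

$84,657.50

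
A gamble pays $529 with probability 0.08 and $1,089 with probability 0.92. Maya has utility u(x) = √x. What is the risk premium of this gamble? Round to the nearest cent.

E[u] = 0.08·√529 + 0.92·√1089 = 0.08·23 + 0.92·33 = 32.2
CE = (32.2)² = 1036.84
Risk premium = EV − CE = 1044.2 − 1036.84 = 7.36

$7.36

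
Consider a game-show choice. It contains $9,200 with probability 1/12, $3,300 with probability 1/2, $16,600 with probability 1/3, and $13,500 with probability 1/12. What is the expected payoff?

$9,075

EV = 1/12 × 9200 + 1/2 × 3300 + 1/3 × 16600 + 1/12 × 13500 = 766.6667 + 1650 + 5533.3333 + 1125 = 9075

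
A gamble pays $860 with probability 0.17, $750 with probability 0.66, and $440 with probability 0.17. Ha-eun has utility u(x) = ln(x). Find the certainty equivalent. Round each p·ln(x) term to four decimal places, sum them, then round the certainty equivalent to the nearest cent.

$701.13

E[u] = 0.17·ln(860) + 0.66·ln(750) + 0.17·ln(440) = 1.1487 + 4.3692 + 1.0348 = 6.5527
CE = e^6.5527 ≈ 701.13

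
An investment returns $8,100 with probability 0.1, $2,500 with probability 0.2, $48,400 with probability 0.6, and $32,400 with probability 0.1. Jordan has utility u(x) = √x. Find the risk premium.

$5,029

E[u] = 0.1·√8100 + 0.2·√2500 + 0.6·√48400 + 0.1·√32400 = 0.1·90 + 0.2·50 + 0.6·220 + 0.1·180 = 169
CE = (169)² = 28561
Risk premium = EV − CE = 33590 − 28561 = 5029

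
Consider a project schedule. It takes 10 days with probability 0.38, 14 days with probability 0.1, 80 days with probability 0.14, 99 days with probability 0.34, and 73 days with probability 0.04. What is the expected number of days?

52.98 days

EV = 0.38 × 10 + 0.1 × 14 + 0.14 × 80 + 0.34 × 99 + 0.04 × 73 = 3.8 + 1.4 + 11.2 + 33.66 + 2.92 = 52.98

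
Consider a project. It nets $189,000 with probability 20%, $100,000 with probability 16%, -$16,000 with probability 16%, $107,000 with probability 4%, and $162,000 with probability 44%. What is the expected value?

$126,800

EV = 0.2 × 189000 + 0.16 × 100000 + 0.16 × (-16000) + 0.04 × 107000 + 0.44 × 162000 = 37800 + 16000 − 2560 + 4280 + 71280 = 126800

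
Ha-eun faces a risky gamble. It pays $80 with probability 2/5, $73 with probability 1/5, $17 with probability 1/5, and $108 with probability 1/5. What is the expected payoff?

$71.60

EV = 2/5 × 80 + 1/5 × 73 + 1/5 × 17 + 1/5 × 108 = 32 + 14.6 + 3.4 + 21.6 = 71.6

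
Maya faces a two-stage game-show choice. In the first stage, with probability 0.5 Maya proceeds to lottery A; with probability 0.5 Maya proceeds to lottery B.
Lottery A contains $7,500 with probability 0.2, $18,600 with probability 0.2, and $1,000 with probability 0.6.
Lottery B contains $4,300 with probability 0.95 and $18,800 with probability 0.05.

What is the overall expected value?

$5,422.50

EV(A) = 0.2 × 7500 + 0.2 × 18600 + 0.6 × 1000 = 1500 + 3720 + 600 = 5820
EV(B) = 0.95 × 4300 + 0.05 × 18800 = 4085 + 940 = 5025
Overall = 0.5 × 5820 + 0.5 × 5025 = 2910 + 2512.5 = 5422.5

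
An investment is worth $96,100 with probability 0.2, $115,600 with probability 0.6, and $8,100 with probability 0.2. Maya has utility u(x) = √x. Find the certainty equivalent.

E[u] = 0.2·√96100 + 0.6·√115600 + 0.2·√8100 = 0.2·310 + 0.6·340 + 0.2·90 = 284
CE = (284)² = 80656

$80,656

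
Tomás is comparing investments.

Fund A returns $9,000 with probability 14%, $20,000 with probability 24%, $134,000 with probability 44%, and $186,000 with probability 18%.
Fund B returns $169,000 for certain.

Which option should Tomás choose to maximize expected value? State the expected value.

Fund A = 0.14 × 9000 + 0.24 × 20000 + 0.44 × 134000 + 0.18 × 186000 = 1260 + 4800 + 58960 + 33480 = 98500
Fund B: 169000 (certain)

Fund B ($169,000)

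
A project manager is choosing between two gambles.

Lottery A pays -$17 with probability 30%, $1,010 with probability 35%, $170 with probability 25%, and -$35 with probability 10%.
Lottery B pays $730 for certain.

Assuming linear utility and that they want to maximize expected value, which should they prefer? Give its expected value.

Lottery A = 0.3 × (-17) + 0.35 × 1010 + 0.25 × 170 + 0.1 × (-35) = -5.1 + 353.5 + 42.5 − 3.5 = 387.4
Lottery B: 730 (certain)

Lottery B ($730)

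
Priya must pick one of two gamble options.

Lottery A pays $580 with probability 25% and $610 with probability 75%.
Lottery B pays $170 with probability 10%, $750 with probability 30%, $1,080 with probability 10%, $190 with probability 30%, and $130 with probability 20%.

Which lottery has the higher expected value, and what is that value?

Lottery A ($602.50)

Lottery A = 0.25 × 580 + 0.75 × 610 = 145 + 457.5 = 602.5
Lottery B = 0.1 × 170 + 0.3 × 750 + 0.1 × 1080 + 0.3 × 190 + 0.2 × 130 = 17 + 225 + 108 + 57 + 26 = 433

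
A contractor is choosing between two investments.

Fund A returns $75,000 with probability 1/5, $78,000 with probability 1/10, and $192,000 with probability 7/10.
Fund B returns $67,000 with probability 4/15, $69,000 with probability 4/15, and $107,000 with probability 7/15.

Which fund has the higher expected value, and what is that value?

Fund A = 1/5 × 75000 + 1/10 × 78000 + 7/10 × 192000 = 15000 + 7800 + 134400 = 157200
Fund B = 4/15 × 67000 + 4/15 × 69000 + 7/15 × 107000 = 17866.6667 + 18400 + 49933.3333 = 86200

Fund A ($157,200)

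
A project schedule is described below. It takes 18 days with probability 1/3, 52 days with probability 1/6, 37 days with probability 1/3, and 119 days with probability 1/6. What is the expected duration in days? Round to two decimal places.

EV = 1/3 × 18 + 1/6 × 52 + 1/3 × 37 + 1/6 × 119 = 6 + 8.6667 + 12.3333 + 19.8333 = 46.8333

46.83 days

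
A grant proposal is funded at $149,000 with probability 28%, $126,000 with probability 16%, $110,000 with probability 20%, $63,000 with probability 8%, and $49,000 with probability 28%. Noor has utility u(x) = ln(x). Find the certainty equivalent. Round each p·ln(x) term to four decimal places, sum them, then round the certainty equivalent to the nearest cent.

$93,330.29

E[u] = 0.28·ln(149000) + 0.16·ln(126000) + 0.2·ln(110000) + 0.08·ln(63000) + 0.28·ln(49000) = 3.3353 + 1.8790 + 2.3216 + 0.8841 + 3.0239 = 11.4439
CE = e^11.4439 ≈ 93330.29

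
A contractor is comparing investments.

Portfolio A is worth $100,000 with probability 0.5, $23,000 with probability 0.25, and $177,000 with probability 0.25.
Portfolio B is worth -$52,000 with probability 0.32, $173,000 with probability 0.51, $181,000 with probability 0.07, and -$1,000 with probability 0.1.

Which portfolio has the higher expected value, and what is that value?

Portfolio A ($100,000)

Portfolio A = 0.5 × 100000 + 0.25 × 23000 + 0.25 × 177000 = 50000 + 5750 + 44250 = 100000
Portfolio B = 0.32 × (-52000) + 0.51 × 173000 + 0.07 × 181000 + 0.1 × (-1000) = -16640 + 88230 + 12670 − 100 = 84160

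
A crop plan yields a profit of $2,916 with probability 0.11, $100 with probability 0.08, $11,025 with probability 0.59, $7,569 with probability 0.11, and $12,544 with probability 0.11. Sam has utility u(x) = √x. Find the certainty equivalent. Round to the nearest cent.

$8,204.74

E[u] = 0.11·√2916 + 0.08·√100 + 0.59·√11025 + 0.11·√7569 + 0.11·√12544 = 0.11·54 + 0.08·10 + 0.59·105 + 0.11·87 + 0.11·112 = 90.58
CE = (90.58)² = 8204.7364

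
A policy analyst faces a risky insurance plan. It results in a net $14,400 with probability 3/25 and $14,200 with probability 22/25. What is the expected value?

EV = 3/25 × 14400 + 22/25 × 14200 = 1728 + 12496 = 14224

$14,224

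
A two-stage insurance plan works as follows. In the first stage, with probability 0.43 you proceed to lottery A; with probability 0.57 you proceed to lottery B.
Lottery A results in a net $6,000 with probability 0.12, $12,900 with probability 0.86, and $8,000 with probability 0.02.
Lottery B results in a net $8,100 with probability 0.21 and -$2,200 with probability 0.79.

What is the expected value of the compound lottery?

$5,127.73

EV(A) = 0.12 × 6000 + 0.86 × 12900 + 0.02 × 8000 = 720 + 11094 + 160 = 11974
EV(B) = 0.21 × 8100 + 0.79 × (-2200) = 1701 − 1738 = -37
Overall = 0.43 × 11974 + 0.57 × (-37) = 5148.82 − 21.09 = 5127.73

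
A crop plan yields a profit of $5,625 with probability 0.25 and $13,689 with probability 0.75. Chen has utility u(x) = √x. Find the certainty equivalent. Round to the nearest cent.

$11,342.25

E[u] = 0.25·√5625 + 0.75·√13689 = 0.25·75 + 0.75·117 = 106.5
CE = (106.5)² = 11342.25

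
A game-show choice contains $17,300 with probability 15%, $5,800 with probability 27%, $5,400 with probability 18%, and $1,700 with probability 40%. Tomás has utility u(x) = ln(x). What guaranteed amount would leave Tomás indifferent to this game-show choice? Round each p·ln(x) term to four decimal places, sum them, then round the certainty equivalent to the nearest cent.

E[u] = 0.15·ln(17300) + 0.27·ln(5800) + 0.18·ln(5400) + 0.4·ln(1700) = 1.4638 + 2.3397 + 1.5469 + 2.9754 = 8.3258
CE = e^8.3258 ≈ 4129.04

$4,129.04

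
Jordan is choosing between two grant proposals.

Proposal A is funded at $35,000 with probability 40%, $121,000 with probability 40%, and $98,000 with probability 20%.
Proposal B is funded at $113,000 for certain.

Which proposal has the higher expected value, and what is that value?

Proposal B ($113,000)

Proposal A = 0.4 × 35000 + 0.4 × 121000 + 0.2 × 98000 = 14000 + 48400 + 19600 = 82000
Proposal B: 113000 (certain)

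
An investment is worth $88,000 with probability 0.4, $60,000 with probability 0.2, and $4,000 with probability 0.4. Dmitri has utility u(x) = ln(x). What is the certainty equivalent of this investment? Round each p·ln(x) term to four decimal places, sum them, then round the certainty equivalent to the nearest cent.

$23,670.86

E[u] = 0.4·ln(88000) + 0.2·ln(60000) + 0.4·ln(4000) = 4.5540 + 2.2004 + 3.3176 = 10.0720
CE = e^10.0720 ≈ 23670.86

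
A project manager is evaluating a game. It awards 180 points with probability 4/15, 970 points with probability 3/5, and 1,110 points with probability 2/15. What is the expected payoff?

778 points

EV = 4/15 × 180 + 3/5 × 970 + 2/15 × 1110 = 48 + 582 + 148 = 778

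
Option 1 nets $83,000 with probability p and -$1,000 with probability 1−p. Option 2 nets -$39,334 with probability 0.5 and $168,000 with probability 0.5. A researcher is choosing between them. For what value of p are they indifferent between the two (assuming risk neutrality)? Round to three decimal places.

p = 0.778

EV(Option 2) = 0.5 × (-39334) + 0.5 × 168000 = -19667 + 84000 = 64333
p·83000 + (1−p)·(-1000) = 64333
84000p − 1000 = 64333
p = (64333 + 1000) / 84000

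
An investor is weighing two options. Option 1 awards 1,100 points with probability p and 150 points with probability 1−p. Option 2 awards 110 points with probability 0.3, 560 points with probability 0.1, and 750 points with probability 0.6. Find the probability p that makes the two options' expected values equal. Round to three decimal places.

EV(Option 2) = 0.3 × 110 + 0.1 × 560 + 0.6 × 750 = 33 + 56 + 450 = 539
p·1100 + (1−p)·150 = 539
950p + 150 = 539
p = (539 − 150) / 950

p = 0.409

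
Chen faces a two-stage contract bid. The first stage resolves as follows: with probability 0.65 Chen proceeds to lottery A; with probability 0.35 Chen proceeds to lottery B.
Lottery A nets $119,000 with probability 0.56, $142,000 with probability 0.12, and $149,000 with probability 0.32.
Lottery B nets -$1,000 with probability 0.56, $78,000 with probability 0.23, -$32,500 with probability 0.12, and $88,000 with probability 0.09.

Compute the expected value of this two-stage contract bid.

$92,874

EV(A) = 0.56 × 119000 + 0.12 × 142000 + 0.32 × 149000 = 66640 + 17040 + 47680 = 131360
EV(B) = 0.56 × (-1000) + 0.23 × 78000 + 0.12 × (-32500) + 0.09 × 88000 = -560 + 17940 − 3900 + 7920 = 21400
Overall = 0.65 × 131360 + 0.35 × 21400 = 85384 + 7490 = 92874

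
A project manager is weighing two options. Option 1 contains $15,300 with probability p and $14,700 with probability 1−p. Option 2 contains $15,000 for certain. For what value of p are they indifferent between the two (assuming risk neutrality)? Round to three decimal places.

p·15300 + (1−p)·14700 = 15000
600p + 14700 = 15000
p = (15000 − 14700) / 600

p = 0.500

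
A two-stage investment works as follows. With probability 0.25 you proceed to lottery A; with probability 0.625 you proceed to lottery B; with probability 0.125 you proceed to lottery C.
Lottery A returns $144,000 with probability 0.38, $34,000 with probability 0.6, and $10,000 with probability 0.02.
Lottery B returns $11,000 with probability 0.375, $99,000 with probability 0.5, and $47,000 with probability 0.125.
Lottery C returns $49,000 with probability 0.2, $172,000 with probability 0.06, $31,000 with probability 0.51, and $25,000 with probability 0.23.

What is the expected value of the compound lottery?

EV(A) = 0.38 × 144000 + 0.6 × 34000 + 0.02 × 10000 = 54720 + 20400 + 200 = 75320
EV(B) = 0.375 × 11000 + 0.5 × 99000 + 0.125 × 47000 = 4125 + 49500 + 5875 = 59500
EV(C) = 0.2 × 49000 + 0.06 × 172000 + 0.51 × 31000 + 0.23 × 25000 = 9800 + 10320 + 15810 + 5750 = 41680
Overall = 0.25 × 75320 + 0.625 × 59500 + 0.125 × 41680 = 18830 + 37187.5 + 5210 = 61227.5

$61,227.50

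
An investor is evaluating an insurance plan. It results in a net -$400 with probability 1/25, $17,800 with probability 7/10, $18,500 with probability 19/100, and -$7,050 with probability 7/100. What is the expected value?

EV = 1/25 × (-400) + 7/10 × 17800 + 19/100 × 18500 + 7/100 × (-7050) = -16 + 12460 + 3515 − 493.5 = 15465.5

$15,465.50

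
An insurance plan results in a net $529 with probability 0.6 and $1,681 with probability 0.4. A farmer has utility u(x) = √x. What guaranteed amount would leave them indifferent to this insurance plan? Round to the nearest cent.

$912.04

E[u] = 0.6·√529 + 0.4·√1681 = 0.6·23 + 0.4·41 = 30.2
CE = (30.2)² = 912.04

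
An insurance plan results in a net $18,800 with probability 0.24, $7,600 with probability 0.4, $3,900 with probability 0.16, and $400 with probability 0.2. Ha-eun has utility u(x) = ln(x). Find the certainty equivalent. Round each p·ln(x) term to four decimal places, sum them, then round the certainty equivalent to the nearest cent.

$4,711.21

E[u] = 0.24·ln(18800) + 0.4·ln(7600) + 0.16·ln(3900) + 0.2·ln(400) = 2.3620 + 3.5744 + 1.3230 + 1.1983 = 8.4577
CE = e^8.4577 ≈ 4711.21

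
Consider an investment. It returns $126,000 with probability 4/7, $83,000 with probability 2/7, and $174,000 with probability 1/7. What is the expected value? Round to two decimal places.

EV = 4/7 × 126000 + 2/7 × 83000 + 1/7 × 174000 = 72000 + 23714.2857 + 24857.1429 = 120571.4286

$120,571.43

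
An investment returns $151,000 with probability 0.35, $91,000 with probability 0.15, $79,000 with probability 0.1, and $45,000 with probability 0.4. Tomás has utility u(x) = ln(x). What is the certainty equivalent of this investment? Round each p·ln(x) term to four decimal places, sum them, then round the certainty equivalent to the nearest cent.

$80,829.72

E[u] = 0.35·ln(151000) + 0.15·ln(91000) + 0.1·ln(79000) + 0.4·ln(45000) = 4.1738 + 1.7128 + 1.1277 + 4.2858 = 11.3001
CE = e^11.3001 ≈ 80829.72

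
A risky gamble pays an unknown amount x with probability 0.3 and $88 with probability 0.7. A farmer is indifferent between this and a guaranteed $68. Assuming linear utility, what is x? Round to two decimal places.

0.3·x + 0.7·88 = 68
0.3·x = 68 − 61.6 = 6.4
x = 6.4 / 0.3 = 21.3333

x = $21.33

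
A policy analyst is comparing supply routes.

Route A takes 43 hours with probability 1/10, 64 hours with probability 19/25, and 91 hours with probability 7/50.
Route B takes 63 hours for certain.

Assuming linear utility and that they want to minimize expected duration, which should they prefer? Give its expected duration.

Route B (63 hours)

Route A = 1/10 × 43 + 19/25 × 64 + 7/50 × 91 = 4.3 + 48.64 + 12.74 = 65.68
Route B: 63 (certain)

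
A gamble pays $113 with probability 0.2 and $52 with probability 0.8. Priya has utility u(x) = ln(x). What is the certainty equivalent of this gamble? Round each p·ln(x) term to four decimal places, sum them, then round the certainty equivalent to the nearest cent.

$60.73

E[u] = 0.2·ln(113) + 0.8·ln(52) = 0.9455 + 3.1610 = 4.1065
CE = e^4.1065 ≈ 60.73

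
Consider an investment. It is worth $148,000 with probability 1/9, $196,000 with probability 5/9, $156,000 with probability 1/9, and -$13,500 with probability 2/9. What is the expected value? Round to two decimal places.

$139,666.67

EV = 1/9 × 148000 + 5/9 × 196000 + 1/9 × 156000 + 2/9 × (-13500) = 16444.4444 + 108888.8889 + 17333.3333 − 3000 = 139666.6667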